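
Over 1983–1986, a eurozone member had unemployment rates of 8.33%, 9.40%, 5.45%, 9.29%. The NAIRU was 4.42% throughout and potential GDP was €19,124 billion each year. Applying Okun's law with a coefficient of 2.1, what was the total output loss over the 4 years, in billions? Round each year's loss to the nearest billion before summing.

€5,940 billion

Year 1983: gap = -2.1 × (8.33 - 4.42) = -8.211%, loss ≈ 19124 × 8.211/100 ≈ 1570.
Year 1984: gap = -2.1 × (9.4 - 4.42) = -10.458%, loss ≈ 19124 × 10.458/100 ≈ 2000.
Year 1985: gap = -2.1 × (5.45 - 4.42) = -2.163%, loss ≈ 19124 × 2.163/100 ≈ 414.
Year 1986: gap = -2.1 × (9.29 - 4.42) = -10.227%, loss ≈ 19124 × 10.227/100 ≈ 1956.
Total lost output = 1570 + 2000 + 414 + 1956 = 5940 billion.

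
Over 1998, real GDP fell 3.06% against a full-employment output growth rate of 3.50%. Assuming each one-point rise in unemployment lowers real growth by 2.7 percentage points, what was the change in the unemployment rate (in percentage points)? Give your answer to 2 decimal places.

2.43 percentage points

Growth-rate Okun's law: g_Y = g_Y* - β × Δu, so Δu = (g_Y* - g_Y)/β.
Δu = (3.5 + 3.06)/2.7 = 6.56/2.7 = 2.43 percentage points.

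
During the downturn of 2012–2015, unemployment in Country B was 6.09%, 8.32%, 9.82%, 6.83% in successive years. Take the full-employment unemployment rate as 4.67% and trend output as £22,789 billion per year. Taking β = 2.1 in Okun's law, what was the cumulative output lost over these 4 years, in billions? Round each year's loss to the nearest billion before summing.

£5,926 billion

Year 2012: gap = -2.1 × (6.09 - 4.67) = -2.982%, loss ≈ 22789 × 2.982/100 ≈ 680.
Year 2013: gap = -2.1 × (8.32 - 4.67) = -7.665%, loss ≈ 22789 × 7.665/100 ≈ 1747.
Year 2014: gap = -2.1 × (9.82 - 4.67) = -10.815%, loss ≈ 22789 × 10.815/100 ≈ 2465.
Year 2015: gap = -2.1 × (6.83 - 4.67) = -4.536%, loss ≈ 22789 × 4.536/100 ≈ 1034.
Total lost output = 680 + 1747 + 2465 + 1034 = 5926 billion.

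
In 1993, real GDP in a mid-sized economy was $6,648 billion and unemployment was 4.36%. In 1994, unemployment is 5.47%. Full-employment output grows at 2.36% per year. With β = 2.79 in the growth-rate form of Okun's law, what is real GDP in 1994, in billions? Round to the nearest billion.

$6,599 billion

Δu = 5.47 - 4.36 = 1.11 points.
Okun's law (growth form): g_Y = g_Y* - β × Δu = 2.36 - 2.79 × (1.11) = 2.36 - 3.0969 = -0.7369%.
Real GDP in the next year = 6648 × (1 - 0.7369/100) = 6648 × 0.992631 ≈ 6599 billion.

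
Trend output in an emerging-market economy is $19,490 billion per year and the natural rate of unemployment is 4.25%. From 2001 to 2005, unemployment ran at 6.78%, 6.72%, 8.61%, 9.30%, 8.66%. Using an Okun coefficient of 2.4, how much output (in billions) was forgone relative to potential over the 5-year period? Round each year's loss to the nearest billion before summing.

Year 2001: gap = -2.4 × (6.78 - 4.25) = -6.072%, loss ≈ 19490 × 6.072/100 ≈ 1183.
Year 2002: gap = -2.4 × (6.72 - 4.25) = -5.928%, loss ≈ 19490 × 5.928/100 ≈ 1155.
Year 2003: gap = -2.4 × (8.61 - 4.25) = -10.464%, loss ≈ 19490 × 10.464/100 ≈ 2039.
Year 2004: gap = -2.4 × (9.3 - 4.25) = -12.12%, loss ≈ 19490 × 12.12/100 ≈ 2362.
Year 2005: gap = -2.4 × (8.66 - 4.25) = -10.584%, loss ≈ 19490 × 10.584/100 ≈ 2063.
Total lost output = 1183 + 1155 + 2039 + 2362 + 2063 = 8802 billion.

$8,802 billion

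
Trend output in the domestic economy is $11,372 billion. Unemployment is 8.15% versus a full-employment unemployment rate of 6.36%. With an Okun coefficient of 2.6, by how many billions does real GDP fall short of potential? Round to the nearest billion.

Output gap = -2.6 × (8.15 - 6.36) = -2.6 × 1.79 = -4.654%.
Actual GDP ≈ 11372 × 0.95346 ≈ 10843 billion, so the shortfall is 11372 - 10843 = 529 billion.

$529 billion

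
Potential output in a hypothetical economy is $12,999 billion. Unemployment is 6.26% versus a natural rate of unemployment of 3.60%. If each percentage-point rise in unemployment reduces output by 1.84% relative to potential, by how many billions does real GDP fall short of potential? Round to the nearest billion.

Output gap = -1.84 × (6.26 - 3.6) = -1.84 × 2.66 = -4.8944%.
Actual GDP ≈ 12999 × 0.951056 ≈ 12363 billion, so the shortfall is 12999 - 12363 = 636 billion.

$636 billion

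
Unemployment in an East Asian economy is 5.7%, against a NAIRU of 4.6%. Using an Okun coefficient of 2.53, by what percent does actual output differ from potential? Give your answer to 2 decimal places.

-2.78%

The unemployment gap is 5.7 - 4.6 = 1.1 percentage points.
Okun's law gives an output gap of -2.53 × 1.1 = -2.783%, i.e. 2.78% below potential.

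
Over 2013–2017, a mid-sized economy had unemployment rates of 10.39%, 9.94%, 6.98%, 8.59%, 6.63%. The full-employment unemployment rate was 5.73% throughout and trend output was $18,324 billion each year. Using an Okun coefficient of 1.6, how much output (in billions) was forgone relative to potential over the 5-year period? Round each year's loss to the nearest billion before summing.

$4,069 billion

Year 2013: gap = -1.6 × (10.39 - 5.73) = -7.456%, loss ≈ 18324 × 7.456/100 ≈ 1366.
Year 2014: gap = -1.6 × (9.94 - 5.73) = -6.736%, loss ≈ 18324 × 6.736/100 ≈ 1234.
Year 2015: gap = -1.6 × (6.98 - 5.73) = -2%, loss ≈ 18324 × 2/100 ≈ 366.
Year 2016: gap = -1.6 × (8.59 - 5.73) = -4.576%, loss ≈ 18324 × 4.576/100 ≈ 839.
Year 2017: gap = -1.6 × (6.63 - 5.73) = -1.44%, loss ≈ 18324 × 1.44/100 ≈ 264.
Total lost output = 1366 + 1234 + 366 + 839 + 264 = 4069 billion.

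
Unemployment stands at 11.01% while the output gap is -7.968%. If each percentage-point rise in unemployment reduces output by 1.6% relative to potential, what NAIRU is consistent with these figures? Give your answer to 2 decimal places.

6.03%

From Okun's law, u - u* = -(output gap)/β = -(-7.968)/1.6 = 4.98 points.
So u* = 11.01 - 4.98 = 6.03%.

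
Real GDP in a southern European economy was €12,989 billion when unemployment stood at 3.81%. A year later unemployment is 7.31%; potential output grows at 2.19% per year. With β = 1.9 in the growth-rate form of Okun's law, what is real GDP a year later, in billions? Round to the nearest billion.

€12,410 billion

Δu = 7.31 - 3.81 = 3.5 points.
Okun's law (growth form): g_Y = g_Y* - β × Δu = 2.19 - 1.9 × (3.50) = 2.19 - 6.65 = -4.46%.
Real GDP in the next year = 12989 × (1 - 4.46/100) = 12989 × 0.9554 ≈ 12410 billion.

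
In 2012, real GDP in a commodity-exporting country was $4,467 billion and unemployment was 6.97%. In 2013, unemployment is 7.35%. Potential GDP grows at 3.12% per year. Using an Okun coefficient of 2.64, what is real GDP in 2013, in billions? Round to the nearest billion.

Δu = 7.35 - 6.97 = 0.38 points.
Okun's law (growth form): g_Y = g_Y* - β × Δu = 3.12 - 2.64 × (0.38) = 3.12 - 1.0032 = 2.1168%.
Real GDP in the next year = 4467 × (1 + 2.1168/100) = 4467 × 1.021168 ≈ 4562 billion.

$4,562 billion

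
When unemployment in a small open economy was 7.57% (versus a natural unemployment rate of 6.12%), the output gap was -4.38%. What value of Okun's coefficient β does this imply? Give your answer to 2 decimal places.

Okun's law: output gap = -β × (u - u*).
-4.38 = -β × (7.57 - 6.12) = -β × 1.45, so β = 4.38/1.45 = 3.02.

β ≈ 3.02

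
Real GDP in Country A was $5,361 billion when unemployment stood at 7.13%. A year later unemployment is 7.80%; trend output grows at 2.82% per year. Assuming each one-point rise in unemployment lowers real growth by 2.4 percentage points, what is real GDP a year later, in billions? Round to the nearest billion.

Δu = 7.8 - 7.13 = 0.67 points.
Okun's law (growth form): g_Y = g_Y* - β × Δu = 2.82 - 2.4 × (0.67) = 2.82 - 1.608 = 1.212%.
Real GDP in the next year = 5361 × (1 + 1.212/100) = 5361 × 1.01212 ≈ 5426 billion.

$5,426 billion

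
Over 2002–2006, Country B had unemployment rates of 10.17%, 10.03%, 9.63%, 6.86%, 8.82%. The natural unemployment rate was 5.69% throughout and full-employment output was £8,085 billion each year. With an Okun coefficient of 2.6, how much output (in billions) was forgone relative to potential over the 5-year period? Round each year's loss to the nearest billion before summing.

£3,586 billion

Year 2002: gap = -2.6 × (10.17 - 5.69) = -11.648%, loss ≈ 8085 × 11.648/100 ≈ 942.
Year 2003: gap = -2.6 × (10.03 - 5.69) = -11.284%, loss ≈ 8085 × 11.284/100 ≈ 912.
Year 2004: gap = -2.6 × (9.63 - 5.69) = -10.244%, loss ≈ 8085 × 10.244/100 ≈ 828.
Year 2005: gap = -2.6 × (6.86 - 5.69) = -3.042%, loss ≈ 8085 × 3.042/100 ≈ 246.
Year 2006: gap = -2.6 × (8.82 - 5.69) = -8.138%, loss ≈ 8085 × 8.138/100 ≈ 658.
Total lost output = 942 + 912 + 828 + 246 + 658 = 3586 billion.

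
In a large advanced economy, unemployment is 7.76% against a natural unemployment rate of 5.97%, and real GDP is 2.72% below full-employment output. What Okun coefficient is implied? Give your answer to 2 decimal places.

β ≈ 1.52

Okun's law: output gap = -β × (u - u*).
-2.72 = -β × (7.76 - 5.97) = -β × 1.79, so β = 2.72/1.79 = 1.52.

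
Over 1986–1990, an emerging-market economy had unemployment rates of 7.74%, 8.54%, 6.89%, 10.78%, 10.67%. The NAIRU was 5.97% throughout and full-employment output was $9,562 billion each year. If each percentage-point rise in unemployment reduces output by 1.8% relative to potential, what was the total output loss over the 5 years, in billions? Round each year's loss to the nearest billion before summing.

$2,542 billion

Year 1986: gap = -1.8 × (7.74 - 5.97) = -3.186%, loss ≈ 9562 × 3.186/100 ≈ 305.
Year 1987: gap = -1.8 × (8.54 - 5.97) = -4.626%, loss ≈ 9562 × 4.626/100 ≈ 442.
Year 1988: gap = -1.8 × (6.89 - 5.97) = -1.656%, loss ≈ 9562 × 1.656/100 ≈ 158.
Year 1989: gap = -1.8 × (10.78 - 5.97) = -8.658%, loss ≈ 9562 × 8.658/100 ≈ 828.
Year 1990: gap = -1.8 × (10.67 - 5.97) = -8.46%, loss ≈ 9562 × 8.46/100 ≈ 809.
Total lost output = 305 + 442 + 158 + 828 + 809 = 2542 billion.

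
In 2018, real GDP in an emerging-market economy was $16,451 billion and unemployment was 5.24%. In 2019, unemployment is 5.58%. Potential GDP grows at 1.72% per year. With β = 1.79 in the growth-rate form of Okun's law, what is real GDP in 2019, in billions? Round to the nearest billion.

Δu = 5.58 - 5.24 = 0.34 points.
Okun's law (growth form): g_Y = g_Y* - β × Δu = 1.72 - 1.79 × (0.34) = 1.72 - 0.6086 = 1.1114%.
Real GDP in the next year = 16451 × (1 + 1.1114/100) = 16451 × 1.011114 ≈ 16634 billion.

$16,634 billion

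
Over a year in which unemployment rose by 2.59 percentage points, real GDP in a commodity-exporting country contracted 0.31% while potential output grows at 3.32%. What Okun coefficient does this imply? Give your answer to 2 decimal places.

Growth form: g_Y = g_Y* - β × Δu, so β = (g_Y* - g_Y)/Δu.
β = (3.32 + 0.31)/2.59 = 3.63/2.59 = 1.40.

β ≈ 1.40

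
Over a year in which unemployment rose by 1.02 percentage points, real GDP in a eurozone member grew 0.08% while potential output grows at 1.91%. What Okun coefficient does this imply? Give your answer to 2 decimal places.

β ≈ 1.79

Growth form: g_Y = g_Y* - β × Δu, so β = (g_Y* - g_Y)/Δu.
β = (1.91 - 0.08)/1.02 = 1.83/1.02 = 1.79.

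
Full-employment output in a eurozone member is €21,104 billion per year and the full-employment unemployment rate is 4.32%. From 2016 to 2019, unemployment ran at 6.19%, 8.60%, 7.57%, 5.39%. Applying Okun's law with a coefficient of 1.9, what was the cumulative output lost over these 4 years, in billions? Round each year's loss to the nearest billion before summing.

Year 2016: gap = -1.9 × (6.19 - 4.32) = -3.553%, loss ≈ 21104 × 3.553/100 ≈ 750.
Year 2017: gap = -1.9 × (8.6 - 4.32) = -8.132%, loss ≈ 21104 × 8.132/100 ≈ 1716.
Year 2018: gap = -1.9 × (7.57 - 4.32) = -6.175%, loss ≈ 21104 × 6.175/100 ≈ 1303.
Year 2019: gap = -1.9 × (5.39 - 4.32) = -2.033%, loss ≈ 21104 × 2.033/100 ≈ 429.
Total lost output = 750 + 1716 + 1303 + 429 = 4198 billion.

€4,198 billion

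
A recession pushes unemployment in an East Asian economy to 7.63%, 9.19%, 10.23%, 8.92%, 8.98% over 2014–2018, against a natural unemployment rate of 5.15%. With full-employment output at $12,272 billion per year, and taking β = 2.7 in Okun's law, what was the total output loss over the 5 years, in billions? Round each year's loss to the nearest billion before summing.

$6,362 billion

Year 2014: gap = -2.7 × (7.63 - 5.15) = -6.696%, loss ≈ 12272 × 6.696/100 ≈ 822.
Year 2015: gap = -2.7 × (9.19 - 5.15) = -10.908%, loss ≈ 12272 × 10.908/100 ≈ 1339.
Year 2016: gap = -2.7 × (10.23 - 5.15) = -13.716%, loss ≈ 12272 × 13.716/100 ≈ 1683.
Year 2017: gap = -2.7 × (8.92 - 5.15) = -10.179%, loss ≈ 12272 × 10.179/100 ≈ 1249.
Year 2018: gap = -2.7 × (8.98 - 5.15) = -10.341%, loss ≈ 12272 × 10.341/100 ≈ 1269.
Total lost output = 822 + 1339 + 1683 + 1249 + 1269 = 6362 billion.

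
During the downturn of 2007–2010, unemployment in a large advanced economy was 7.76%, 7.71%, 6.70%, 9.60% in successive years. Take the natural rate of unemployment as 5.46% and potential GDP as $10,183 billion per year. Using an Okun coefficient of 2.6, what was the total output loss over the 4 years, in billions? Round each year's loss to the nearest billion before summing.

Year 2007: gap = -2.6 × (7.76 - 5.46) = -5.98%, loss ≈ 10183 × 5.98/100 ≈ 609.
Year 2008: gap = -2.6 × (7.71 - 5.46) = -5.85%, loss ≈ 10183 × 5.85/100 ≈ 596.
Year 2009: gap = -2.6 × (6.7 - 5.46) = -3.224%, loss ≈ 10183 × 3.224/100 ≈ 328.
Year 2010: gap = -2.6 × (9.6 - 5.46) = -10.764%, loss ≈ 10183 × 10.764/100 ≈ 1096.
Total lost output = 609 + 596 + 328 + 1096 = 2629 billion.

$2,629 billion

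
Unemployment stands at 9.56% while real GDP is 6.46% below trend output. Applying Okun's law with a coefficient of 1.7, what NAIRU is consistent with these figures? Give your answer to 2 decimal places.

From Okun's law, u - u* = -(output gap)/β = -(-6.46)/1.7 = 3.8 points.
So u* = 9.56 - 3.8 = 5.76%.

5.76%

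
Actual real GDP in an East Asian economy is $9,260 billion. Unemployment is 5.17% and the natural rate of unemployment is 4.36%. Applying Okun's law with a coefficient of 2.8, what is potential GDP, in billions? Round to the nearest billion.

Unemployment gap = 5.17 - 4.36 = 0.81 points, so output gap = -2.8 × 0.81 = -2.268%.
Since Y = Y* × (1 + gap/100), Y* = 9260/0.97732 ≈ 9475 billion.

$9,475 billion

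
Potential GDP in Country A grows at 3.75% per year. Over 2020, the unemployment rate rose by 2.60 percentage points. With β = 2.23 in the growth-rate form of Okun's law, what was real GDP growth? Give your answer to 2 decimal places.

-2.05%

Growth-rate Okun's law: g_Y = g_Y* - β × Δu.
g_Y = 3.75 - 2.23 × (2.60) = 3.75 - 5.798 = -2.048%, i.e. -2.05% to 2 d.p.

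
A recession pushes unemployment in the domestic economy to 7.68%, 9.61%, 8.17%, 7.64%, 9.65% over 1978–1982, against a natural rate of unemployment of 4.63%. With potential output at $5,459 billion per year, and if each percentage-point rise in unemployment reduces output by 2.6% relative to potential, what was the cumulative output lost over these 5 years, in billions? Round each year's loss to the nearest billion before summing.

Year 1978: gap = -2.6 × (7.68 - 4.63) = -7.93%, loss ≈ 5459 × 7.93/100 ≈ 433.
Year 1979: gap = -2.6 × (9.61 - 4.63) = -12.948%, loss ≈ 5459 × 12.948/100 ≈ 707.
Year 1980: gap = -2.6 × (8.17 - 4.63) = -9.204%, loss ≈ 5459 × 9.204/100 ≈ 502.
Year 1981: gap = -2.6 × (7.64 - 4.63) = -7.826%, loss ≈ 5459 × 7.826/100 ≈ 427.
Year 1982: gap = -2.6 × (9.65 - 4.63) = -13.052%, loss ≈ 5459 × 13.052/100 ≈ 713.
Total lost output = 433 + 707 + 502 + 427 + 713 = 2782 billion.

$2,782 billion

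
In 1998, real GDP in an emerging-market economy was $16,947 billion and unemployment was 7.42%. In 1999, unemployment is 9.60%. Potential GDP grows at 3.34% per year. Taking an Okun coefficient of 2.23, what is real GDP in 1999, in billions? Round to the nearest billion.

Δu = 9.6 - 7.42 = 2.18 points.
Okun's law (growth form): g_Y = g_Y* - β × Δu = 3.34 - 2.23 × (2.18) = 3.34 - 4.8614 = -1.5214%.
Real GDP in the next year = 16947 × (1 - 1.5214/100) = 16947 × 0.984786 ≈ 16689 billion.

$16,689 billion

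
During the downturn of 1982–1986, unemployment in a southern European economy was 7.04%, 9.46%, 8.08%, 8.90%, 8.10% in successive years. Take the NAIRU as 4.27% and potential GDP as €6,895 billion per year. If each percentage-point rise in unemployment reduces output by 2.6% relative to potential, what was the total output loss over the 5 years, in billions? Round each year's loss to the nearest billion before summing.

Year 1982: gap = -2.6 × (7.04 - 4.27) = -7.202%, loss ≈ 6895 × 7.202/100 ≈ 497.
Year 1983: gap = -2.6 × (9.46 - 4.27) = -13.494%, loss ≈ 6895 × 13.494/100 ≈ 930.
Year 1984: gap = -2.6 × (8.08 - 4.27) = -9.906%, loss ≈ 6895 × 9.906/100 ≈ 683.
Year 1985: gap = -2.6 × (8.9 - 4.27) = -12.038%, loss ≈ 6895 × 12.038/100 ≈ 830.
Year 1986: gap = -2.6 × (8.1 - 4.27) = -9.958%, loss ≈ 6895 × 9.958/100 ≈ 687.
Total lost output = 497 + 930 + 683 + 830 + 687 = 3627 billion.

€3,627 billion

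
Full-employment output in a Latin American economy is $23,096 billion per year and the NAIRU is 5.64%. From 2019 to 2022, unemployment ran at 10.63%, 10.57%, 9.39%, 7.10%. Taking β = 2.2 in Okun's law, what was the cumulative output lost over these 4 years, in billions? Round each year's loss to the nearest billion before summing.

Year 2019: gap = -2.2 × (10.63 - 5.64) = -10.978%, loss ≈ 23096 × 10.978/100 ≈ 2535.
Year 2020: gap = -2.2 × (10.57 - 5.64) = -10.846%, loss ≈ 23096 × 10.846/100 ≈ 2505.
Year 2021: gap = -2.2 × (9.39 - 5.64) = -8.25%, loss ≈ 23096 × 8.25/100 ≈ 1905.
Year 2022: gap = -2.2 × (7.1 - 5.64) = -3.212%, loss ≈ 23096 × 3.212/100 ≈ 742.
Total lost output = 2535 + 2505 + 1905 + 742 = 7687 billion.

$7,687 billion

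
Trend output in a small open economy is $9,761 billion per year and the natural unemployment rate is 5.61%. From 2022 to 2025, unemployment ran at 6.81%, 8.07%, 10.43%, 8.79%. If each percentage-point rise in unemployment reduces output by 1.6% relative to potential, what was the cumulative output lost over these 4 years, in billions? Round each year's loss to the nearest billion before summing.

$1,821 billion

Year 2022: gap = -1.6 × (6.81 - 5.61) = -1.92%, loss ≈ 9761 × 1.92/100 ≈ 187.
Year 2023: gap = -1.6 × (8.07 - 5.61) = -3.936%, loss ≈ 9761 × 3.936/100 ≈ 384.
Year 2024: gap = -1.6 × (10.43 - 5.61) = -7.712%, loss ≈ 9761 × 7.712/100 ≈ 753.
Year 2025: gap = -1.6 × (8.79 - 5.61) = -5.088%, loss ≈ 9761 × 5.088/100 ≈ 497.
Total lost output = 187 + 384 + 753 + 497 = 1821 billion.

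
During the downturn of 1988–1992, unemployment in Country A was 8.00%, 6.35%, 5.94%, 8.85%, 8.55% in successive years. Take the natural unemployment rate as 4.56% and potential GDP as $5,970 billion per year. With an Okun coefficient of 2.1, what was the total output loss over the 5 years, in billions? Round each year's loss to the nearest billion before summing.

$1,866 billion

Year 1988: gap = -2.1 × (8 - 4.56) = -7.224%, loss ≈ 5970 × 7.224/100 ≈ 431.
Year 1989: gap = -2.1 × (6.35 - 4.56) = -3.759%, loss ≈ 5970 × 3.759/100 ≈ 224.
Year 1990: gap = -2.1 × (5.94 - 4.56) = -2.898%, loss ≈ 5970 × 2.898/100 ≈ 173.
Year 1991: gap = -2.1 × (8.85 - 4.56) = -9.009%, loss ≈ 5970 × 9.009/100 ≈ 538.
Year 1992: gap = -2.1 × (8.55 - 4.56) = -8.379%, loss ≈ 5970 × 8.379/100 ≈ 500.
Total lost output = 431 + 224 + 173 + 538 + 500 = 1866 billion.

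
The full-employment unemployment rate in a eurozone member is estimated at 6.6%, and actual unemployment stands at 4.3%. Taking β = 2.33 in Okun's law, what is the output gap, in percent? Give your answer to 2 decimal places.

5.36%

The unemployment gap is 4.3 - 6.6 = -2.3 percentage points.
Okun's law gives an output gap of -2.33 × (-2.3) = 5.359%, i.e. 5.36% above potential.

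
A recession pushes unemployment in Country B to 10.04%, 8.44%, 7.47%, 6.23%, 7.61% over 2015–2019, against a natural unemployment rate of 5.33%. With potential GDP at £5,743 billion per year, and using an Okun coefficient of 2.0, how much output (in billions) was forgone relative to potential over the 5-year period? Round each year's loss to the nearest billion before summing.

Year 2015: gap = -2.0 × (10.04 - 5.33) = -9.42%, loss ≈ 5743 × 9.42/100 ≈ 541.
Year 2016: gap = -2.0 × (8.44 - 5.33) = -6.22%, loss ≈ 5743 × 6.22/100 ≈ 357.
Year 2017: gap = -2.0 × (7.47 - 5.33) = -4.28%, loss ≈ 5743 × 4.28/100 ≈ 246.
Year 2018: gap = -2.0 × (6.23 - 5.33) = -1.8%, loss ≈ 5743 × 1.8/100 ≈ 103.
Year 2019: gap = -2.0 × (7.61 - 5.33) = -4.56%, loss ≈ 5743 × 4.56/100 ≈ 262.
Total lost output = 541 + 357 + 246 + 103 + 262 = 1509 billion.

£1,509 billion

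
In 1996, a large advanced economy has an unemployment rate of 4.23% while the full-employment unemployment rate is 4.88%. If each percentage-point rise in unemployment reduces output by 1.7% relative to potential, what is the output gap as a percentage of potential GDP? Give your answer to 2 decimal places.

1.11%

The unemployment gap is 4.23 - 4.88 = -0.65 percentage points.
Okun's law gives an output gap of -1.7 × (-0.65) = 1.105%, i.e. 1.11% above potential.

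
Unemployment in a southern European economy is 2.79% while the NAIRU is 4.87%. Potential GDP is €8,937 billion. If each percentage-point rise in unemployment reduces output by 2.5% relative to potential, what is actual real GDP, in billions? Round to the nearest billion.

€9,402 billion

Unemployment gap = 2.79 - 4.87 = -2.08 points, so the output gap is -2.5 × (-2.08) = 5.2%.
Actual GDP = 8937 × (1 + 5.2/100) = 8937 × 1.052 ≈ 9402 billion.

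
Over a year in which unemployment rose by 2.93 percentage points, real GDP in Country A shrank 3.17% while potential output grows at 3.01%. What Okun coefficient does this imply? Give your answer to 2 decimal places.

Growth form: g_Y = g_Y* - β × Δu, so β = (g_Y* - g_Y)/Δu.
β = (3.01 + 3.17)/2.93 = 6.18/2.93 = 2.11.

β ≈ 2.11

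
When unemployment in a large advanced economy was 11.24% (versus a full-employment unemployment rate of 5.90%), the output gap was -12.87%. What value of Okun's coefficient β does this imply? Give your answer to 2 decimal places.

β ≈ 2.41

Okun's law: output gap = -β × (u - u*).
-12.87 = -β × (11.24 - 5.9) = -β × 5.34, so β = 12.87/5.34 = 2.41.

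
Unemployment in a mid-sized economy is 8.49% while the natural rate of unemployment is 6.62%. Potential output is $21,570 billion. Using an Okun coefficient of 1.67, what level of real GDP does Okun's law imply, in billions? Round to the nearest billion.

Unemployment gap = 8.49 - 6.62 = 1.87 points, so the output gap is -1.67 × 1.87 = -3.1229%.
Actual GDP = 21570 × (1 - 3.1229/100) = 21570 × 0.968771 ≈ 20896 billion.

$20,896 billion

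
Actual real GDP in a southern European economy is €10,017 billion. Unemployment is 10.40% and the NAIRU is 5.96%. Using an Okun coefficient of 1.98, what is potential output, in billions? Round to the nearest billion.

Unemployment gap = 10.4 - 5.96 = 4.44 points, so output gap = -1.98 × 4.44 = -8.7912%.
Since Y = Y* × (1 + gap/100), Y* = 10017/0.912088 ≈ 10982 billion.

€10,982 billion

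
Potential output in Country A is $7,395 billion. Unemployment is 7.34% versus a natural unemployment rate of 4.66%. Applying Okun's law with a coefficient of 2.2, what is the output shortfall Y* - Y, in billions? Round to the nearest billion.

$436 billion

Output gap = -2.2 × (7.34 - 4.66) = -2.2 × 2.68 = -5.896%.
Actual GDP ≈ 7395 × 0.94104 ≈ 6959 billion, so the shortfall is 7395 - 6959 = 436 billion.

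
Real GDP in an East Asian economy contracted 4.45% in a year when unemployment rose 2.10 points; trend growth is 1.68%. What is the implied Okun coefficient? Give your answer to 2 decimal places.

Growth form: g_Y = g_Y* - β × Δu, so β = (g_Y* - g_Y)/Δu.
β = (1.68 + 4.45)/2.10 = 6.13/2.10 = 2.92.

β ≈ 2.92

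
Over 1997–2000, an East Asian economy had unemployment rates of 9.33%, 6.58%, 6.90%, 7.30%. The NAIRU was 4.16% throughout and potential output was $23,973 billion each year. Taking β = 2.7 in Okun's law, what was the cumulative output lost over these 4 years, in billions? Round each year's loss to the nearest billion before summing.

$8,718 billion

Year 1997: gap = -2.7 × (9.33 - 4.16) = -13.959%, loss ≈ 23973 × 13.959/100 ≈ 3346.
Year 1998: gap = -2.7 × (6.58 - 4.16) = -6.534%, loss ≈ 23973 × 6.534/100 ≈ 1566.
Year 1999: gap = -2.7 × (6.9 - 4.16) = -7.398%, loss ≈ 23973 × 7.398/100 ≈ 1774.
Year 2000: gap = -2.7 × (7.3 - 4.16) = -8.478%, loss ≈ 23973 × 8.478/100 ≈ 2032.
Total lost output = 3346 + 1566 + 1774 + 2032 = 8718 billion.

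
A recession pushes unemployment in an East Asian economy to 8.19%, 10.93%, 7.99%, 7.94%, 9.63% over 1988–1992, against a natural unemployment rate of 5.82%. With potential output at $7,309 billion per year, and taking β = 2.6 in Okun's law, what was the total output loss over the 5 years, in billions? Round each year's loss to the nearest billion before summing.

Year 1988: gap = -2.6 × (8.19 - 5.82) = -6.162%, loss ≈ 7309 × 6.162/100 ≈ 450.
Year 1989: gap = -2.6 × (10.93 - 5.82) = -13.286%, loss ≈ 7309 × 13.286/100 ≈ 971.
Year 1990: gap = -2.6 × (7.99 - 5.82) = -5.642%, loss ≈ 7309 × 5.642/100 ≈ 412.
Year 1991: gap = -2.6 × (7.94 - 5.82) = -5.512%, loss ≈ 7309 × 5.512/100 ≈ 403.
Year 1992: gap = -2.6 × (9.63 - 5.82) = -9.906%, loss ≈ 7309 × 9.906/100 ≈ 724.
Total lost output = 450 + 971 + 412 + 403 + 724 = 2960 billion.

$2,960 billion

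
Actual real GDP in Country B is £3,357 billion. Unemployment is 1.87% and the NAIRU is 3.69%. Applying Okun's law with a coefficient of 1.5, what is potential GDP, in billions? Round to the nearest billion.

Unemployment gap = 1.87 - 3.69 = -1.82 points, so output gap = -1.5 × (-1.82) = 2.73%.
Since Y = Y* × (1 + gap/100), Y* = 3357/1.0273 ≈ 3268 billion.

£3,268 billion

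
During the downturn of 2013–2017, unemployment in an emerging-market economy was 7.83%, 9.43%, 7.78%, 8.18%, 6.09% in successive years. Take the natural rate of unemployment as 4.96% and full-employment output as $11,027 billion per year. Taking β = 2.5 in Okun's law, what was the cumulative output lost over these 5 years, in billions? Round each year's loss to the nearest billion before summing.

$4,000 billion

Year 2013: gap = -2.5 × (7.83 - 4.96) = -7.175%, loss ≈ 11027 × 7.175/100 ≈ 791.
Year 2014: gap = -2.5 × (9.43 - 4.96) = -11.175%, loss ≈ 11027 × 11.175/100 ≈ 1232.
Year 2015: gap = -2.5 × (7.78 - 4.96) = -7.05%, loss ≈ 11027 × 7.05/100 ≈ 777.
Year 2016: gap = -2.5 × (8.18 - 4.96) = -8.05%, loss ≈ 11027 × 8.05/100 ≈ 888.
Year 2017: gap = -2.5 × (6.09 - 4.96) = -2.825%, loss ≈ 11027 × 2.825/100 ≈ 312.
Total lost output = 791 + 1232 + 777 + 888 + 312 = 4000 billion.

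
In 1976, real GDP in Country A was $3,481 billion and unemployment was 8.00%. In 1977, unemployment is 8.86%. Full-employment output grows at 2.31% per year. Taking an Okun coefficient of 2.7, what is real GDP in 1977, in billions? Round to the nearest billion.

Δu = 8.86 - 8 = 0.86 points.
Okun's law (growth form): g_Y = g_Y* - β × Δu = 2.31 - 2.7 × (0.86) = 2.31 - 2.322 = -0.012%.
Real GDP in the next year = 3481 × (1 - 0.012/100) = 3481 × 0.99988 ≈ 3481 billion.

$3,481 billion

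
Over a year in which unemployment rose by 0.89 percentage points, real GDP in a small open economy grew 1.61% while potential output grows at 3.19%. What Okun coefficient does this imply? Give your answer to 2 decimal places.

Growth form: g_Y = g_Y* - β × Δu, so β = (g_Y* - g_Y)/Δu.
β = (3.19 - 1.61)/0.89 = 1.58/0.89 = 1.78.

β ≈ 1.78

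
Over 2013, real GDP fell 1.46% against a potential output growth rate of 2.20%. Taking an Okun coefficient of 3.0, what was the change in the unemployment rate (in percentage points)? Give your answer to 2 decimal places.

Growth-rate Okun's law: g_Y = g_Y* - β × Δu, so Δu = (g_Y* - g_Y)/β.
Δu = (2.2 + 1.46)/3.0 = 3.66/3.0 = 1.22 percentage points.

1.22 percentage points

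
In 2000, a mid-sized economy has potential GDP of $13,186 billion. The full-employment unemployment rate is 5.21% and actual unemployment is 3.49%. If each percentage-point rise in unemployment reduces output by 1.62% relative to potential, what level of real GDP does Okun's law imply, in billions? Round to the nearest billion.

$13,553 billion

Unemployment gap = 3.49 - 5.21 = -1.72 points, so the output gap is -1.62 × (-1.72) = 2.7864%.
Actual GDP = 13186 × (1 + 2.7864/100) = 13186 × 1.027864 ≈ 13553 billion.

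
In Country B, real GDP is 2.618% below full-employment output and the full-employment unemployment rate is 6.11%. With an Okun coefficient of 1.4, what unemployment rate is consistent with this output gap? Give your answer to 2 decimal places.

From Okun's law, u - u* = -(output gap)/β = -(-2.618)/1.4 = 1.87 points.
So u = 6.11 + 1.87 = 7.98%.

7.98%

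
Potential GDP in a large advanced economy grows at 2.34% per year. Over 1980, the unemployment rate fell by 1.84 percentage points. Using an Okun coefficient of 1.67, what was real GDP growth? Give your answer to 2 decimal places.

5.41%

Growth-rate Okun's law: g_Y = g_Y* - β × Δu.
g_Y = 2.34 - 1.67 × (-1.84) = 2.34 + 3.0728 = 5.4128%, i.e. 5.41% to 2 d.p.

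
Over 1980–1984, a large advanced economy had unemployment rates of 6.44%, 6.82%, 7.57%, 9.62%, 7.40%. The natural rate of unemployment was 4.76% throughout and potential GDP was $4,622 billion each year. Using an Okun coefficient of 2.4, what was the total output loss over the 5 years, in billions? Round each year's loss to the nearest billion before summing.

Year 1980: gap = -2.4 × (6.44 - 4.76) = -4.032%, loss ≈ 4622 × 4.032/100 ≈ 186.
Year 1981: gap = -2.4 × (6.82 - 4.76) = -4.944%, loss ≈ 4622 × 4.944/100 ≈ 229.
Year 1982: gap = -2.4 × (7.57 - 4.76) = -6.744%, loss ≈ 4622 × 6.744/100 ≈ 312.
Year 1983: gap = -2.4 × (9.62 - 4.76) = -11.664%, loss ≈ 4622 × 11.664/100 ≈ 539.
Year 1984: gap = -2.4 × (7.4 - 4.76) = -6.336%, loss ≈ 4622 × 6.336/100 ≈ 293.
Total lost output = 186 + 229 + 312 + 539 + 293 = 1559 billion.

$1,559 billion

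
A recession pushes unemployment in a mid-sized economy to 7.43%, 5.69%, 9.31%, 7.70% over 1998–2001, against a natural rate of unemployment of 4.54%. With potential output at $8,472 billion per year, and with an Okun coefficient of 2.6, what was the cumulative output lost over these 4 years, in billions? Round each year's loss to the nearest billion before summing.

Year 1998: gap = -2.6 × (7.43 - 4.54) = -7.514%, loss ≈ 8472 × 7.514/100 ≈ 637.
Year 1999: gap = -2.6 × (5.69 - 4.54) = -2.99%, loss ≈ 8472 × 2.99/100 ≈ 253.
Year 2000: gap = -2.6 × (9.31 - 4.54) = -12.402%, loss ≈ 8472 × 12.402/100 ≈ 1051.
Year 2001: gap = -2.6 × (7.7 - 4.54) = -8.216%, loss ≈ 8472 × 8.216/100 ≈ 696.
Total lost output = 637 + 253 + 1051 + 696 = 2637 billion.

$2,637 billion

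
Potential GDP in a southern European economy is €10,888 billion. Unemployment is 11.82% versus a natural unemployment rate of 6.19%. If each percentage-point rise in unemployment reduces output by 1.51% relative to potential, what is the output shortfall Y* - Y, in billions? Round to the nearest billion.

Output gap = -1.51 × (11.82 - 6.19) = -1.51 × 5.63 = -8.5013%.
Actual GDP ≈ 10888 × 0.914987 ≈ 9962 billion, so the shortfall is 10888 - 9962 = 926 billion.

€926 billion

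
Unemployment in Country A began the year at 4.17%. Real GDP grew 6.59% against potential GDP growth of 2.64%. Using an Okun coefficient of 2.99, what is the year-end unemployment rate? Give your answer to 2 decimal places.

2.85%

Growth-rate Okun's law: g_Y = g_Y* - β × Δu, so Δu = (g_Y* - g_Y)/β.
Δu = (2.64 - 6.59)/2.99 = -3.95/2.99 = -1.32 percentage points.
Year-end unemployment = 4.17 - 1.32 = 2.85%.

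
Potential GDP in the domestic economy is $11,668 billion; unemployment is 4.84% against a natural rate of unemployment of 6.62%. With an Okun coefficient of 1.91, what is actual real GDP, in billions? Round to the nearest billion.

Unemployment gap = 4.84 - 6.62 = -1.78 points, so the output gap is -1.91 × (-1.78) = 3.3998%.
Actual GDP = 11668 × (1 + 3.3998/100) = 11668 × 1.033998 ≈ 12065 billion.

$12,065 billion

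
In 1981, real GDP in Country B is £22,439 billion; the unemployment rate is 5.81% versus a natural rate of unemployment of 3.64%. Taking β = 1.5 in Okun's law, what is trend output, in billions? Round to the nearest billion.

Unemployment gap = 5.81 - 3.64 = 2.17 points, so output gap = -1.5 × 2.17 = -3.255%.
Since Y = Y* × (1 + gap/100), Y* = 22439/0.96745 ≈ 23194 billion.

£23,194 billion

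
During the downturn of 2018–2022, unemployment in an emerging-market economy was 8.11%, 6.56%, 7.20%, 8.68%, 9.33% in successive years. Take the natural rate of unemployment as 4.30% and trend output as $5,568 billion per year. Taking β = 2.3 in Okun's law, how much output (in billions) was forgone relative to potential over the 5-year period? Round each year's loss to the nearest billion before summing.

Year 2018: gap = -2.3 × (8.11 - 4.3) = -8.763%, loss ≈ 5568 × 8.763/100 ≈ 488.
Year 2019: gap = -2.3 × (6.56 - 4.3) = -5.198%, loss ≈ 5568 × 5.198/100 ≈ 289.
Year 2020: gap = -2.3 × (7.2 - 4.3) = -6.67%, loss ≈ 5568 × 6.67/100 ≈ 371.
Year 2021: gap = -2.3 × (8.68 - 4.3) = -10.074%, loss ≈ 5568 × 10.074/100 ≈ 561.
Year 2022: gap = -2.3 × (9.33 - 4.3) = -11.569%, loss ≈ 5568 × 11.569/100 ≈ 644.
Total lost output = 488 + 289 + 371 + 561 + 644 = 2353 billion.

$2,353 billion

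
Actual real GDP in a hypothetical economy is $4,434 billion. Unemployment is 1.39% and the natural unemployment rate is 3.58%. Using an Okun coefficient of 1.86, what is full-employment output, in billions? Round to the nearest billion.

$4,260 billion

Unemployment gap = 1.39 - 3.58 = -2.19 points, so output gap = -1.86 × (-2.19) = 4.0734%.
Since Y = Y* × (1 + gap/100), Y* = 4434/1.040734 ≈ 4260 billion.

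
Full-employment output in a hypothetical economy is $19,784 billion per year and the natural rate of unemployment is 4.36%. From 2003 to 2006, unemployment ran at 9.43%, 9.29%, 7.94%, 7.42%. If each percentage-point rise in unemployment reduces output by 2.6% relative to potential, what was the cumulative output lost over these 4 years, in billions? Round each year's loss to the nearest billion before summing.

Year 2003: gap = -2.6 × (9.43 - 4.36) = -13.182%, loss ≈ 19784 × 13.182/100 ≈ 2608.
Year 2004: gap = -2.6 × (9.29 - 4.36) = -12.818%, loss ≈ 19784 × 12.818/100 ≈ 2536.
Year 2005: gap = -2.6 × (7.94 - 4.36) = -9.308%, loss ≈ 19784 × 9.308/100 ≈ 1841.
Year 2006: gap = -2.6 × (7.42 - 4.36) = -7.956%, loss ≈ 19784 × 7.956/100 ≈ 1574.
Total lost output = 2608 + 2536 + 1841 + 1574 = 8559 billion.

$8,559 billion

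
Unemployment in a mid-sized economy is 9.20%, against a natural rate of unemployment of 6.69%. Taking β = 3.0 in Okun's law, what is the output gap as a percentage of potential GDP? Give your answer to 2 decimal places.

The unemployment gap is 9.2 - 6.69 = 2.51 percentage points.
Okun's law gives an output gap of -3 × 2.51 = -7.53%, i.e. 7.53% below potential.

-7.53%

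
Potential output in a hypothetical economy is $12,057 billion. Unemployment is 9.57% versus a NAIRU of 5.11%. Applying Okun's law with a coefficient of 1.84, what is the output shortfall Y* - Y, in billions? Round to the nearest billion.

$989 billion

Output gap = -1.84 × (9.57 - 5.11) = -1.84 × 4.46 = -8.2064%.
Actual GDP ≈ 12057 × 0.917936 ≈ 11068 billion, so the shortfall is 12057 - 11068 = 989 billion.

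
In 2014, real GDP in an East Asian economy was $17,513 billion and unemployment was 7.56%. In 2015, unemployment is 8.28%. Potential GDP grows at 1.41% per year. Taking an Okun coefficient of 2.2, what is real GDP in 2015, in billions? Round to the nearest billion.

Δu = 8.28 - 7.56 = 0.72 points.
Okun's law (growth form): g_Y = g_Y* - β × Δu = 1.41 - 2.2 × (0.72) = 1.41 - 1.584 = -0.174%.
Real GDP in the next year = 17513 × (1 - 0.174/100) = 17513 × 0.99826 ≈ 17483 billion.

$17,483 billion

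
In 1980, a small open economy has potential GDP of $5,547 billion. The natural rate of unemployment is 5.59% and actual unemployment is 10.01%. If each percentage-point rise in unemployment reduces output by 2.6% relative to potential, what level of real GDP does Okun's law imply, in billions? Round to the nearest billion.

Unemployment gap = 10.01 - 5.59 = 4.42 points, so the output gap is -2.6 × 4.42 = -11.492%.
Actual GDP = 5547 × (1 - 11.492/100) = 5547 × 0.88508 ≈ 4910 billion.

$4,910 billion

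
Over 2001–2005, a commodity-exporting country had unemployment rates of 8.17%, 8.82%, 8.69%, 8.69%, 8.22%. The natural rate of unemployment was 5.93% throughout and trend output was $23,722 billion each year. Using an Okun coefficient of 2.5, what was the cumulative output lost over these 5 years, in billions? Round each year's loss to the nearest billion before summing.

$7,674 billion

Year 2001: gap = -2.5 × (8.17 - 5.93) = -5.6%, loss ≈ 23722 × 5.6/100 ≈ 1328.
Year 2002: gap = -2.5 × (8.82 - 5.93) = -7.225%, loss ≈ 23722 × 7.225/100 ≈ 1714.
Year 2003: gap = -2.5 × (8.69 - 5.93) = -6.9%, loss ≈ 23722 × 6.9/100 ≈ 1637.
Year 2004: gap = -2.5 × (8.69 - 5.93) = -6.9%, loss ≈ 23722 × 6.9/100 ≈ 1637.
Year 2005: gap = -2.5 × (8.22 - 5.93) = -5.725%, loss ≈ 23722 × 5.725/100 ≈ 1358.
Total lost output = 1328 + 1714 + 1637 + 1637 + 1358 = 7674 billion.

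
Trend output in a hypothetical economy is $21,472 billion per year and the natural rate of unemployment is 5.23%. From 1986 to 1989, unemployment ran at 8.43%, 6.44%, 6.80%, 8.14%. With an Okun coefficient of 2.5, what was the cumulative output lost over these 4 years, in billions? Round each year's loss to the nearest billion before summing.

$4,773 billion

Year 1986: gap = -2.5 × (8.43 - 5.23) = -8%, loss ≈ 21472 × 8/100 ≈ 1718.
Year 1987: gap = -2.5 × (6.44 - 5.23) = -3.025%, loss ≈ 21472 × 3.025/100 ≈ 650.
Year 1988: gap = -2.5 × (6.8 - 5.23) = -3.925%, loss ≈ 21472 × 3.925/100 ≈ 843.
Year 1989: gap = -2.5 × (8.14 - 5.23) = -7.275%, loss ≈ 21472 × 7.275/100 ≈ 1562.
Total lost output = 1718 + 650 + 843 + 1562 = 4773 billion.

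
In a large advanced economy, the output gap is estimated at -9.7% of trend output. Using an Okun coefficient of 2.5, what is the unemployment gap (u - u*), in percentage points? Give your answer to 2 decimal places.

3.88 percentage points

Okun's law: output gap = -β × (u - u*), so u - u* = -(output gap)/β.
u - u* = -(-9.7)/2.5 = 3.88 percentage points.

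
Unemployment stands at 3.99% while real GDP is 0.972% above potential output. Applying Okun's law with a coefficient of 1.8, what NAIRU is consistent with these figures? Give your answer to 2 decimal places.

From Okun's law, u - u* = -(output gap)/β = -(0.972)/1.8 = -0.54 points.
So u* = 3.99 + 0.54 = 4.53%.

4.53%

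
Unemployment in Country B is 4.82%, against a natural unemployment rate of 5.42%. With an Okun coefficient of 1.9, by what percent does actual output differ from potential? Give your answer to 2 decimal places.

The unemployment gap is 4.82 - 5.42 = -0.6 percentage points.
Okun's law gives an output gap of -1.9 × (-0.6) = 1.14%, i.e. 1.14% above potential.

1.14%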